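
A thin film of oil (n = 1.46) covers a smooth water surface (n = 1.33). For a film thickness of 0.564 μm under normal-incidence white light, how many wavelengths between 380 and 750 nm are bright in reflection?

Ray reflecting at the top interface goes from n = 1.0 toward n = 1.46: a half-wave phase shift.
Bottom surface (1.46 → 1.33): reflection off a lower-index medium gives no phase shift.
Exactly one π shift → a net half-wave offset.
For bright reflection here: 2 n t = (m + ½) λ.
λ = 2 n t / (m + ½) = 1647 / (m + ½) nm.
m=1: 1098 nm (IR); m=2: 659 nm (visible); m=3: 471 nm (visible); m=4: 366 nm (UV).

2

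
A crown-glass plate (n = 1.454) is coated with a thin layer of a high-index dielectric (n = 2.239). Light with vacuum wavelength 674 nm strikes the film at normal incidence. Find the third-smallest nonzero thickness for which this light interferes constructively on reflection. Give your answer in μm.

0.376 μm

At the upper boundary (n = 1.0 to n = 2.239) the reflected ray undergoes a half-wave phase shift.
Bottom surface (2.239 → 1.454): reflection off a lower-index medium gives no phase shift.
The two reflections differ by half a wavelength.
So the condition for constructive reflection is 2 n t = (m + ½) λ.
The third-smallest nonzero thickness corresponds to m = 2: t = (m + ½) λ / (2 n) = 2.50 × 674 / (2 × 2.239) = 376 nm.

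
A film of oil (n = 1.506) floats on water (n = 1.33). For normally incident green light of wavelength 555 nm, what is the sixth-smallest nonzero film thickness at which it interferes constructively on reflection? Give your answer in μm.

1.01 μm

Ray reflecting at the top interface goes from n = 1.0 toward n = 1.506: a half-wave phase shift.
At the lower boundary (n = 1.506 to n = 1.33) the reflected ray undergoes no phase shift.
Exactly one π shift → a net half-wave offset.
So the condition for constructive reflection is 2 n t = (m + ½) λ.
The sixth-smallest nonzero thickness corresponds to m = 5: t = (m + ½) λ / (2 n) = 5.50 × 555 / (2 × 1.506) = 1013 nm.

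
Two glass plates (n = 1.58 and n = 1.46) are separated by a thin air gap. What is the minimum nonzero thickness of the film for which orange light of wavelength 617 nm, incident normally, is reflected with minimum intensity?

309 nm

Ray reflecting at the top interface goes from n = 1.58 toward n = 1.0: no phase shift.
Ray reflecting at the bottom interface goes from n = 1.0 toward n = 1.46: a half-wave phase shift.
Net: one phase inversion between the two reflected rays.
So the condition for destructive reflection is 2 n t = m λ.
Minimum nonzero at m = 1: t = λ / (2 n) = 617 / (2 × 1.0) = 309 nm.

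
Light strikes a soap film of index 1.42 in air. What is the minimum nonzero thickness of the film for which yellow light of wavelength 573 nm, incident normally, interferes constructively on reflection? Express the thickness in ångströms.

1009 Å

Ray reflecting at the top interface goes from n = 1.0 toward n = 1.42: a half-wave phase shift.
Bottom surface (1.42 → 1.0): reflection off a lower-index medium gives no phase shift.
Exactly one π shift → a net half-wave offset.
With one net inversion, constructive interference in reflection requires 2 n t = (m + ½) λ.
Minimum at m = 0: t = λ / (4 n) = 573 / (4 × 1.42) = 101 nm.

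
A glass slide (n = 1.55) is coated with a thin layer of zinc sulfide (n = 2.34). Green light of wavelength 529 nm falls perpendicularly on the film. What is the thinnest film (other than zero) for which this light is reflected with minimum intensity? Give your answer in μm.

0.113 μm

Ray reflecting at the top interface goes from n = 1.0 toward n = 2.34: a half-wave phase shift.
At the lower boundary (n = 2.34 to n = 1.55) the reflected ray undergoes no phase shift.
Exactly one π shift → a net half-wave offset.
So the condition for destructive reflection is 2 n t = m λ.
Minimum nonzero at m = 1: t = λ / (2 n) = 529 / (2 × 2.34) = 113 nm.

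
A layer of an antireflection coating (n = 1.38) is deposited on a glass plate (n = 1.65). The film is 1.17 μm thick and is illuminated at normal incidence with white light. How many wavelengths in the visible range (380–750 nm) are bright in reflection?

4

Ray reflecting at the top interface goes from n = 1.0 toward n = 1.38: a half-wave phase shift.
Ray reflecting at the bottom interface goes from n = 1.38 toward n = 1.65: a half-wave phase shift.
Zero or two π shifts → no net half-wave offset.
With no net inversion, constructive interference in reflection requires 2 n t = m λ.
λ = 2 n t / m = 3229 / m nm.
m=4: 807 nm (IR); m=5: 646 nm (visible); m=6: 538 nm (visible); m=7: 461 nm (visible); m=8: 404 nm (visible); m=9: 359 nm (UV).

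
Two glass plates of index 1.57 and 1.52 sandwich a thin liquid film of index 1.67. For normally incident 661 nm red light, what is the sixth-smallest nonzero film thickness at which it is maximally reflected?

At the upper boundary (n = 1.57 to n = 1.67) the reflected ray undergoes a half-wave phase shift.
At the lower boundary (n = 1.67 to n = 1.52) the reflected ray undergoes no phase shift.
Exactly one π shift → a net half-wave offset.
So the condition for constructive reflection is 2 n t = (m + ½) λ.
The sixth-smallest nonzero thickness corresponds to m = 5: t = (m + ½) λ / (2 n) = 5.50 × 661 / (2 × 1.67) = 1088 nm.

1088 nm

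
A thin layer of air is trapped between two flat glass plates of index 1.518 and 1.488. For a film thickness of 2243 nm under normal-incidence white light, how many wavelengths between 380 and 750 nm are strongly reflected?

At the upper boundary (n = 1.518 to n = 1.0) the reflected ray undergoes no phase shift.
Bottom surface (1.0 → 1.488): reflection off a higher-index medium gives a half-wave phase shift.
Exactly one π shift → a net half-wave offset.
With one net inversion, constructive interference in reflection requires 2 n t = (m + ½) λ.
λ = 2 n t / (m + ½) = 4486 / (m + ½) nm.
m=5: 816 nm (IR); m=6: 690 nm (visible); m=7: 598 nm (visible); m=8: 528 nm (visible); m=9: 472 nm (visible); m=10: 427 nm (visible); m=11: 390 nm (visible); m=12: 359 nm (UV).

6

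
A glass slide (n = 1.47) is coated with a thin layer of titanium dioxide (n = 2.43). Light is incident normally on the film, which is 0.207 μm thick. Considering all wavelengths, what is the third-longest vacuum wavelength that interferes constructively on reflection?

Top surface (1.0 → 2.43): reflection off a higher-index medium gives a half-wave phase shift.
Bottom surface (2.43 → 1.47): reflection off a lower-index medium gives no phase shift.
Exactly one π shift → a net half-wave offset.
So the condition for constructive reflection is 2 n t = (m + ½) λ.
λ = 2 n t / (m + ½). The third-longest wavelength is m = 2: λ = 2 × 2.43 × 207 / 2.50 = 402 nm.

402 nm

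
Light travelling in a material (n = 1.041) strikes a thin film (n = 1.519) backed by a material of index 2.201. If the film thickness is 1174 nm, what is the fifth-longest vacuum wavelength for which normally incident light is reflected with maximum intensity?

713 nm

Ray reflecting at the top interface goes from n = 1.041 toward n = 1.519: a half-wave phase shift.
At the lower boundary (n = 1.519 to n = 2.201) the reflected ray undergoes a half-wave phase shift.
Net: no relative phase inversion (both shifts match).
So the condition for constructive reflection is 2 n t = m λ.
λ = 2 n t / m. The fifth-longest wavelength is m = 5: λ = 2 × 1.519 × 1174 / 5.00 = 713 nm.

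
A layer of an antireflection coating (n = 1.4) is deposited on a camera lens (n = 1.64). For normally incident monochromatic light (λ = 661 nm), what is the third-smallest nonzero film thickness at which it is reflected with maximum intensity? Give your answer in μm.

0.708 μm

Ray reflecting at the top interface goes from n = 1.0 toward n = 1.4: a half-wave phase shift.
Ray reflecting at the bottom interface goes from n = 1.4 toward n = 1.64: a half-wave phase shift.
Net: no relative phase inversion (both shifts match).
For bright reflection here: 2 n t = m λ.
The third-smallest nonzero thickness corresponds to m = 3: t = m λ / (2 n) = 3.00 × 661 / (2 × 1.4) = 708 nm.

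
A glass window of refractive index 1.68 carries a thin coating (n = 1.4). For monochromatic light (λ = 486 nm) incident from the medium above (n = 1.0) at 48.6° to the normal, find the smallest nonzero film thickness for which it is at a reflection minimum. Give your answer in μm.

0.103 μm

Ray reflecting at the top interface goes from n = 1.0 toward n = 1.4: a half-wave phase shift.
Bottom surface (1.4 → 1.68): reflection off a higher-index medium gives a half-wave phase shift.
Zero or two π shifts → no net half-wave offset.
With no net inversion, destructive interference in reflection requires 2 n t cos θ_r = (m + ½) λ.
Snell's law: 1.0 sin 48.6° = 1.4 sin θ_r → sin θ_r = 0.536, cos θ_r = 0.844.
Minimum at m = 0: t = λ / (4 n cos θ_r) = 486 / (4 × 1.4 × 0.844) = 103 nm.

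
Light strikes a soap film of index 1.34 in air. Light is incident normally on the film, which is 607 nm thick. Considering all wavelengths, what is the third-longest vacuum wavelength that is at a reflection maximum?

651 nm

Top surface (1.0 → 1.34): reflection off a higher-index medium gives a half-wave phase shift.
Bottom surface (1.34 → 1.0): reflection off a lower-index medium gives no phase shift.
Exactly one π shift → a net half-wave offset.
With one net inversion, constructive interference in reflection requires 2 n t = (m + ½) λ.
λ = 2 n t / (m + ½). The third-longest wavelength is m = 2: λ = 2 × 1.34 × 607 / 2.50 = 651 nm.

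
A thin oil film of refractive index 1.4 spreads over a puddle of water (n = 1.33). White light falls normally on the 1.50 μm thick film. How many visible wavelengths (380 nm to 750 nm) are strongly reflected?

At the upper boundary (n = 1.0 to n = 1.4) the reflected ray undergoes a half-wave phase shift.
At the lower boundary (n = 1.4 to n = 1.33) the reflected ray undergoes no phase shift.
Exactly one π shift → a net half-wave offset.
For bright reflection here: 2 n t = (m + ½) λ.
λ = 2 n t / (m + ½) = 4200 / (m + ½) nm.
m=5: 764 nm (IR); m=6: 646 nm (visible); m=7: 560 nm (visible); m=8: 494 nm (visible); m=9: 442 nm (visible); m=10: 400 nm (visible); m=11: 365 nm (UV).

5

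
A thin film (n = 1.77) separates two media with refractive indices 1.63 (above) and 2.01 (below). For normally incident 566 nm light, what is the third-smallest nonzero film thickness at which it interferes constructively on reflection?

480 nm

Ray reflecting at the top interface goes from n = 1.63 toward n = 1.77: a half-wave phase shift.
Ray reflecting at the bottom interface goes from n = 1.77 toward n = 2.01: a half-wave phase shift.
Zero or two π shifts → no net half-wave offset.
With no net inversion, constructive interference in reflection requires 2 n t = m λ.
The third-smallest nonzero thickness corresponds to m = 3: t = m λ / (2 n) = 3.00 × 566 / (2 × 1.77) = 480 nm.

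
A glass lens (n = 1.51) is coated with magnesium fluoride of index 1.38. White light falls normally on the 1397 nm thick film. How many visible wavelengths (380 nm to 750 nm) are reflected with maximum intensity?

5

At the upper boundary (n = 1.0 to n = 1.38) the reflected ray undergoes a half-wave phase shift.
Ray reflecting at the bottom interface goes from n = 1.38 toward n = 1.51: a half-wave phase shift.
The two reflections carry the same phase change, so no net offset.
For strong reflection here: 2 n t = m λ.
λ = 2 n t / m = 3856 / m nm.
m=5: 771 nm (IR); m=6: 643 nm (visible); m=7: 551 nm (visible); m=8: 482 nm (visible); m=9: 428 nm (visible); m=10: 386 nm (visible); m=11: 351 nm (UV).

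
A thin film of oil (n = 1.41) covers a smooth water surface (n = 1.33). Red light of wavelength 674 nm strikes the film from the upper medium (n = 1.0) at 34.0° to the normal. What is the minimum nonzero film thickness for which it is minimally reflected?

260 nm

At the upper boundary (n = 1.0 to n = 1.41) the reflected ray undergoes a half-wave phase shift.
Ray reflecting at the bottom interface goes from n = 1.41 toward n = 1.33: no phase shift.
The two reflections differ by half a wavelength.
For minimum reflection here: 2 n t cos θ_r = m λ.
Snell's law: 1.0 sin 34.0° = 1.41 sin θ_r → sin θ_r = 0.397, cos θ_r = 0.918.
Minimum nonzero at m = 1: t = λ / (2 n cos θ_r) = 674 / (2 × 1.41 × 0.918) = 260 nm.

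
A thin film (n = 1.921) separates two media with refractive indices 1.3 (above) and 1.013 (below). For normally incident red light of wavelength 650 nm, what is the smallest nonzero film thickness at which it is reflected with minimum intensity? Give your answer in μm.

0.169 μm

Top surface (1.3 → 1.921): reflection off a higher-index medium gives a half-wave phase shift.
At the lower boundary (n = 1.921 to n = 1.013) the reflected ray undergoes no phase shift.
The two reflections differ by half a wavelength.
For dark reflection here: 2 n t = m λ.
The smallest nonzero thickness corresponds to m = 1: t = m λ / (2 n) = 1.00 × 650 / (2 × 1.921) = 169 nm.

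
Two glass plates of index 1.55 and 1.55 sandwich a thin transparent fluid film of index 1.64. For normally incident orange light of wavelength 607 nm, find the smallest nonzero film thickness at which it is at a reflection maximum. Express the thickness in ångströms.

Top surface (1.55 → 1.64): reflection off a higher-index medium gives a half-wave phase shift.
Bottom surface (1.64 → 1.55): reflection off a lower-index medium gives no phase shift.
The two reflections differ by half a wavelength.
So the condition for constructive reflection is 2 n t = (m + ½) λ.
Minimum at m = 0: t = λ / (4 n) = 607 / (4 × 1.64) = 92.5 nm.

925 Å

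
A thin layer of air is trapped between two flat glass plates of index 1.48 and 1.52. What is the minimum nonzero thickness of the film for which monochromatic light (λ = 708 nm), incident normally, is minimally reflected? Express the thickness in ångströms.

Ray reflecting at the top interface goes from n = 1.48 toward n = 1.0: no phase shift.
Bottom surface (1.0 → 1.52): reflection off a higher-index medium gives a half-wave phase shift.
Exactly one π shift → a net half-wave offset.
With one net inversion, destructive interference in reflection requires 2 n t = m λ.
Minimum nonzero at m = 1: t = λ / (2 n) = 708 / (2 × 1.0) = 354 nm.

3540 Å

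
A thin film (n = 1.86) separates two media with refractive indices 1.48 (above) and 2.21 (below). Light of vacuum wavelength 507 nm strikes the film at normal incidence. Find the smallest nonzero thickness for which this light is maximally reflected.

136 nm

Top surface (1.48 → 1.86): reflection off a higher-index medium gives a half-wave phase shift.
At the lower boundary (n = 1.86 to n = 2.21) the reflected ray undergoes a half-wave phase shift.
Net: no relative phase inversion (both shifts match).
With no net inversion, constructive interference in reflection requires 2 n t = m λ.
The smallest nonzero thickness corresponds to m = 1: t = m λ / (2 n) = 1.00 × 507 / (2 × 1.86) = 136 nm.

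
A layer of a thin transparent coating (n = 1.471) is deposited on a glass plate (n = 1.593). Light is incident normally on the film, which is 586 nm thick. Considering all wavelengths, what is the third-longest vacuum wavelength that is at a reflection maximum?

Top surface (1.0 → 1.471): reflection off a higher-index medium gives a half-wave phase shift.
Ray reflecting at the bottom interface goes from n = 1.471 toward n = 1.593: a half-wave phase shift.
The two reflections carry the same phase change, so no net offset.
For maximum reflection here: 2 n t = m λ.
λ = 2 n t / m. The third-longest wavelength is m = 3: λ = 2 × 1.471 × 586 / 3.00 = 575 nm.

575 nm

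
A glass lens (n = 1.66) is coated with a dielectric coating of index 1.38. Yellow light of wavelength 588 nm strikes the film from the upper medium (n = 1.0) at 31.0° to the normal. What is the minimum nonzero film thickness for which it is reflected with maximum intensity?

230 nm

At the upper boundary (n = 1.0 to n = 1.38) the reflected ray undergoes a half-wave phase shift.
At the lower boundary (n = 1.38 to n = 1.66) the reflected ray undergoes a half-wave phase shift.
Net: no relative phase inversion (both shifts match).
With no net inversion, constructive interference in reflection requires 2 n t cos θ_r = m λ.
Snell's law: 1.0 sin 31.0° = 1.38 sin θ_r → sin θ_r = 0.373, cos θ_r = 0.928.
Minimum nonzero at m = 1: t = λ / (2 n cos θ_r) = 588 / (2 × 1.38 × 0.928) = 230 nm.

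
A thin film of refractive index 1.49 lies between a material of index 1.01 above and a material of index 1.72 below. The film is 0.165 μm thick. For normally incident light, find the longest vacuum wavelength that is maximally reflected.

Ray reflecting at the top interface goes from n = 1.01 toward n = 1.49: a half-wave phase shift.
At the lower boundary (n = 1.49 to n = 1.72) the reflected ray undergoes a half-wave phase shift.
The two reflections carry the same phase change, so no net offset.
So the condition for constructive reflection is 2 n t = m λ.
λ = 2 n t / m. The longest wavelength is m = 1: λ = 2 × 1.49 × 165 / 1.00 = 492 nm.

492 nm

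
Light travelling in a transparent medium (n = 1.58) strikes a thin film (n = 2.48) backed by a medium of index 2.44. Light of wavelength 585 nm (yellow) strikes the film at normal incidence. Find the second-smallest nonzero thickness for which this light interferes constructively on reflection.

177 nm

Ray reflecting at the top interface goes from n = 1.58 toward n = 2.48: a half-wave phase shift.
Bottom surface (2.48 → 2.44): reflection off a lower-index medium gives no phase shift.
The two reflections differ by half a wavelength.
With one net inversion, constructive interference in reflection requires 2 n t = (m + ½) λ.
The second-smallest nonzero thickness corresponds to m = 1: t = (m + ½) λ / (2 n) = 1.50 × 585 / (2 × 2.48) = 177 nm.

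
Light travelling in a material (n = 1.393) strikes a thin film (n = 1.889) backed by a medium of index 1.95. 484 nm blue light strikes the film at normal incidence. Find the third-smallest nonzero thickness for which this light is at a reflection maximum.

Ray reflecting at the top interface goes from n = 1.393 toward n = 1.889: a half-wave phase shift.
At the lower boundary (n = 1.889 to n = 1.95) the reflected ray undergoes a half-wave phase shift.
Zero or two π shifts → no net half-wave offset.
So the condition for constructive reflection is 2 n t = m λ.
The third-smallest nonzero thickness corresponds to m = 3: t = m λ / (2 n) = 3.00 × 484 / (2 × 1.889) = 384 nm.

384 nm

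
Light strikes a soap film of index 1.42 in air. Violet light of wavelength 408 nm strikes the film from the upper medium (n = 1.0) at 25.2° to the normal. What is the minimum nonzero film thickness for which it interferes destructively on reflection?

151 nm

Ray reflecting at the top interface goes from n = 1.0 toward n = 1.42: a half-wave phase shift.
Ray reflecting at the bottom interface goes from n = 1.42 toward n = 1.0: no phase shift.
Net: one phase inversion between the two reflected rays.
With one net inversion, destructive interference in reflection requires 2 n t cos θ_r = m λ.
Snell's law: 1.0 sin 25.2° = 1.42 sin θ_r → sin θ_r = 0.300, cos θ_r = 0.954.
Minimum nonzero at m = 1: t = λ / (2 n cos θ_r) = 408 / (2 × 1.42 × 0.954) = 151 nm.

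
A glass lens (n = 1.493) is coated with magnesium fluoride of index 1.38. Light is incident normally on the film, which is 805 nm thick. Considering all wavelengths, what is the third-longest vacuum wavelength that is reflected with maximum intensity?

At the upper boundary (n = 1.0 to n = 1.38) the reflected ray undergoes a half-wave phase shift.
Ray reflecting at the bottom interface goes from n = 1.38 toward n = 1.493: a half-wave phase shift.
Zero or two π shifts → no net half-wave offset.
For maximum reflection here: 2 n t = m λ.
λ = 2 n t / m. The third-longest wavelength is m = 3: λ = 2 × 1.38 × 805 / 3.00 = 741 nm.

741 nm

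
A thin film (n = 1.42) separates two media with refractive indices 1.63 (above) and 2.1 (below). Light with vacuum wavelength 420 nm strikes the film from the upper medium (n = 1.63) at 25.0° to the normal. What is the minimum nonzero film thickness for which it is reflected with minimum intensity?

169 nm

Top surface (1.63 → 1.42): reflection off a lower-index medium gives no phase shift.
At the lower boundary (n = 1.42 to n = 2.1) the reflected ray undergoes a half-wave phase shift.
Net: one phase inversion between the two reflected rays.
With one net inversion, destructive interference in reflection requires 2 n t cos θ_r = m λ.
Snell's law: 1.63 sin 25.0° = 1.42 sin θ_r → sin θ_r = 0.485, cos θ_r = 0.874.
Minimum nonzero at m = 1: t = λ / (2 n cos θ_r) = 420 / (2 × 1.42 × 0.874) = 169 nm.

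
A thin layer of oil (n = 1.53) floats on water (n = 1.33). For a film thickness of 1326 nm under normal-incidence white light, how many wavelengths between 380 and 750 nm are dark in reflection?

Ray reflecting at the top interface goes from n = 1.0 toward n = 1.53: a half-wave phase shift.
At the lower boundary (n = 1.53 to n = 1.33) the reflected ray undergoes no phase shift.
Exactly one π shift → a net half-wave offset.
So the condition for destructive reflection is 2 n t = m λ.
λ = 2 n t / m = 4058 / m nm.
m=5: 812 nm (IR); m=6: 676 nm (visible); m=7: 580 nm (visible); m=8: 507 nm (visible); m=9: 451 nm (visible); m=10: 406 nm (visible); m=11: 369 nm (UV).

5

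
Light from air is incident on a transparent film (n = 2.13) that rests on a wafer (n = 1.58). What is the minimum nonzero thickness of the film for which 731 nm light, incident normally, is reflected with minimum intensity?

At the upper boundary (n = 1.0 to n = 2.13) the reflected ray undergoes a half-wave phase shift.
At the lower boundary (n = 2.13 to n = 1.58) the reflected ray undergoes no phase shift.
Net: one phase inversion between the two reflected rays.
So the condition for destructive reflection is 2 n t = m λ.
Minimum nonzero at m = 1: t = λ / (2 n) = 731 / (2 × 2.13) = 172 nm.

172 nm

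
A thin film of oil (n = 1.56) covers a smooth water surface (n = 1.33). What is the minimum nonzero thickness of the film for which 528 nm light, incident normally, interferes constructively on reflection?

At the upper boundary (n = 1.0 to n = 1.56) the reflected ray undergoes a half-wave phase shift.
Bottom surface (1.56 → 1.33): reflection off a lower-index medium gives no phase shift.
Net: one phase inversion between the two reflected rays.
For maximum reflection here: 2 n t = (m + ½) λ.
Minimum at m = 0: t = λ / (4 n) = 528 / (4 × 1.56) = 84.6 nm.

84.6 nm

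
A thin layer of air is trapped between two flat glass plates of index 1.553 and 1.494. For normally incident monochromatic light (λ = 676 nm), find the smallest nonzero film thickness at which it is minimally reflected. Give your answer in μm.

Ray reflecting at the top interface goes from n = 1.553 toward n = 1.0: no phase shift.
Bottom surface (1.0 → 1.494): reflection off a higher-index medium gives a half-wave phase shift.
Exactly one π shift → a net half-wave offset.
With one net inversion, destructive interference in reflection requires 2 n t = m λ.
Minimum nonzero at m = 1: t = λ / (2 n) = 676 / (2 × 1.0) = 338 nm.

0.338 μm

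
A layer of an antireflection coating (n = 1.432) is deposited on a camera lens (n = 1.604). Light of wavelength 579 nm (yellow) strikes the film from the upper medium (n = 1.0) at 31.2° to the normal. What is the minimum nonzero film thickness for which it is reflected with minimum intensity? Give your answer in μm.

0.108 μm

Ray reflecting at the top interface goes from n = 1.0 toward n = 1.432: a half-wave phase shift.
Bottom surface (1.432 → 1.604): reflection off a higher-index medium gives a half-wave phase shift.
Zero or two π shifts → no net half-wave offset.
With no net inversion, destructive interference in reflection requires 2 n t cos θ_r = (m + ½) λ.
Snell's law: 1.0 sin 31.2° = 1.432 sin θ_r → sin θ_r = 0.362, cos θ_r = 0.932.
Minimum at m = 0: t = λ / (4 n cos θ_r) = 579 / (4 × 1.432 × 0.932) = 108 nm.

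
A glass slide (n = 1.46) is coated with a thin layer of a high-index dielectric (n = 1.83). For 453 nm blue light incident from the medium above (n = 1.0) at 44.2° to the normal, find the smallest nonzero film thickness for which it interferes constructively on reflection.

66.9 nm

Ray reflecting at the top interface goes from n = 1.0 toward n = 1.83: a half-wave phase shift.
Bottom surface (1.83 → 1.46): reflection off a lower-index medium gives no phase shift.
The two reflections differ by half a wavelength.
For maximum reflection here: 2 n t cos θ_r = (m + ½) λ.
Snell's law: 1.0 sin 44.2° = 1.83 sin θ_r → sin θ_r = 0.381, cos θ_r = 0.925.
Minimum at m = 0: t = λ / (4 n cos θ_r) = 453 / (4 × 1.83 × 0.925) = 66.9 nm.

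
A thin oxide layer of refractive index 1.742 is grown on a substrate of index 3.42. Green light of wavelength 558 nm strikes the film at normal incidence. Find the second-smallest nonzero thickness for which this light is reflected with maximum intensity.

Top surface (1.0 → 1.742): reflection off a higher-index medium gives a half-wave phase shift.
Ray reflecting at the bottom interface goes from n = 1.742 toward n = 3.42: a half-wave phase shift.
Net: no relative phase inversion (both shifts match).
For bright reflection here: 2 n t = m λ.
The second-smallest nonzero thickness corresponds to m = 2: t = m λ / (2 n) = 2.00 × 558 / (2 × 1.742) = 320 nm.

320 nm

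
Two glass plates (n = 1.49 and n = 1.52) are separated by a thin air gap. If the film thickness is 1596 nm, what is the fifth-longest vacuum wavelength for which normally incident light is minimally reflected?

Ray reflecting at the top interface goes from n = 1.49 toward n = 1.0: no phase shift.
Bottom surface (1.0 → 1.52): reflection off a higher-index medium gives a half-wave phase shift.
Net: one phase inversion between the two reflected rays.
So the condition for destructive reflection is 2 n t = m λ.
λ = 2 n t / m. The fifth-longest wavelength is m = 5: λ = 2 × 1.0 × 1596 / 5.00 = 638 nm.

638 nm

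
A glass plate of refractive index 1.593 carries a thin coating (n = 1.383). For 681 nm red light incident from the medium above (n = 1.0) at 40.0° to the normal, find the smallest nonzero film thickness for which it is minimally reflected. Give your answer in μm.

At the upper boundary (n = 1.0 to n = 1.383) the reflected ray undergoes a half-wave phase shift.
At the lower boundary (n = 1.383 to n = 1.593) the reflected ray undergoes a half-wave phase shift.
Zero or two π shifts → no net half-wave offset.
So the condition for destructive reflection is 2 n t cos θ_r = (m + ½) λ.
Snell's law: 1.0 sin 40.0° = 1.383 sin θ_r → sin θ_r = 0.465, cos θ_r = 0.885.
Minimum at m = 0: t = λ / (4 n cos θ_r) = 681 / (4 × 1.383 × 0.885) = 139 nm.

0.139 μm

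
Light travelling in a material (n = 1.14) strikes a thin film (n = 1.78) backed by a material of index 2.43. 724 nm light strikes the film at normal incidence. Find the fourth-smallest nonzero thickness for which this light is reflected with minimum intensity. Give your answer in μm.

0.712 μm

Top surface (1.14 → 1.78): reflection off a higher-index medium gives a half-wave phase shift.
Bottom surface (1.78 → 2.43): reflection off a higher-index medium gives a half-wave phase shift.
Net: no relative phase inversion (both shifts match).
With no net inversion, destructive interference in reflection requires 2 n t = (m + ½) λ.
The fourth-smallest nonzero thickness corresponds to m = 3: t = (m + ½) λ / (2 n) = 3.50 × 724 / (2 × 1.78) = 712 nm.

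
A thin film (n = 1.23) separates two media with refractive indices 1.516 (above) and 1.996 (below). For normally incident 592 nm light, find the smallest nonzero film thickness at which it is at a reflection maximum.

120 nm

Ray reflecting at the top interface goes from n = 1.516 toward n = 1.23: no phase shift.
Ray reflecting at the bottom interface goes from n = 1.23 toward n = 1.996: a half-wave phase shift.
The two reflections differ by half a wavelength.
For strong reflection here: 2 n t = (m + ½) λ.
Minimum at m = 0: t = λ / (4 n) = 592 / (4 × 1.23) = 120 nm.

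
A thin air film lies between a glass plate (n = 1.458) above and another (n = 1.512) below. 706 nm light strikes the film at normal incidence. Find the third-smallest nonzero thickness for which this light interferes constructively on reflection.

At the upper boundary (n = 1.458 to n = 1.0) the reflected ray undergoes no phase shift.
Ray reflecting at the bottom interface goes from n = 1.0 toward n = 1.512: a half-wave phase shift.
Net: one phase inversion between the two reflected rays.
For bright reflection here: 2 n t = (m + ½) λ.
The third-smallest nonzero thickness corresponds to m = 2: t = (m + ½) λ / (2 n) = 2.50 × 706 / (2 × 1.0) = 883 nm.

883 nm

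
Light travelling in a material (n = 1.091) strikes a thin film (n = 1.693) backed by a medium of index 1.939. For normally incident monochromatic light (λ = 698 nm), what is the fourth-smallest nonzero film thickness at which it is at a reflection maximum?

Top surface (1.091 → 1.693): reflection off a higher-index medium gives a half-wave phase shift.
At the lower boundary (n = 1.693 to n = 1.939) the reflected ray undergoes a half-wave phase shift.
Zero or two π shifts → no net half-wave offset.
So the condition for constructive reflection is 2 n t = m λ.
The fourth-smallest nonzero thickness corresponds to m = 4: t = m λ / (2 n) = 4.00 × 698 / (2 × 1.693) = 825 nm.

825 nm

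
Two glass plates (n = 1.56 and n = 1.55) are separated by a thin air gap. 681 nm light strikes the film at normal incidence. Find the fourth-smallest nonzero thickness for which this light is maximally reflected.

1192 nm

At the upper boundary (n = 1.56 to n = 1.0) the reflected ray undergoes no phase shift.
Ray reflecting at the bottom interface goes from n = 1.0 toward n = 1.55: a half-wave phase shift.
Net: one phase inversion between the two reflected rays.
For maximum reflection here: 2 n t = (m + ½) λ.
The fourth-smallest nonzero thickness corresponds to m = 3: t = (m + ½) λ / (2 n) = 3.50 × 681 / (2 × 1.0) = 1192 nm.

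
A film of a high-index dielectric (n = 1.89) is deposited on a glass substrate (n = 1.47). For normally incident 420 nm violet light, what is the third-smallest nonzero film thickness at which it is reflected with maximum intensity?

278 nm

Ray reflecting at the top interface goes from n = 1.0 toward n = 1.89: a half-wave phase shift.
Bottom surface (1.89 → 1.47): reflection off a lower-index medium gives no phase shift.
Net: one phase inversion between the two reflected rays.
With one net inversion, constructive interference in reflection requires 2 n t = (m + ½) λ.
The third-smallest nonzero thickness corresponds to m = 2: t = (m + ½) λ / (2 n) = 2.50 × 420 / (2 × 1.89) = 278 nm.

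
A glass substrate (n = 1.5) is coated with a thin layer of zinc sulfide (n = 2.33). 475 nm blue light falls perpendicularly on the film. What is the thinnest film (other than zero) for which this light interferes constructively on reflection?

Ray reflecting at the top interface goes from n = 1.0 toward n = 2.33: a half-wave phase shift.
At the lower boundary (n = 2.33 to n = 1.5) the reflected ray undergoes no phase shift.
Net: one phase inversion between the two reflected rays.
With one net inversion, constructive interference in reflection requires 2 n t = (m + ½) λ.
Minimum at m = 0: t = λ / (4 n) = 475 / (4 × 2.33) = 51.0 nm.

51.0 nm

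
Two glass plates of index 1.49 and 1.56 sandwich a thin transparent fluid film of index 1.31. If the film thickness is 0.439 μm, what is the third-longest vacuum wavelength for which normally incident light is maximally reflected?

460 nm

At the upper boundary (n = 1.49 to n = 1.31) the reflected ray undergoes no phase shift.
Bottom surface (1.31 → 1.56): reflection off a higher-index medium gives a half-wave phase shift.
Exactly one π shift → a net half-wave offset.
For maximum reflection here: 2 n t = (m + ½) λ.
λ = 2 n t / (m + ½). The third-longest wavelength is m = 2: λ = 2 × 1.31 × 439 / 2.50 = 460 nm.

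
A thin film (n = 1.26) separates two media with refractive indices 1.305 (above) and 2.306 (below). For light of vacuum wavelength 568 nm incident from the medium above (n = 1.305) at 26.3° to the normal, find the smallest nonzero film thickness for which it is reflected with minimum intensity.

Ray reflecting at the top interface goes from n = 1.305 toward n = 1.26: no phase shift.
Ray reflecting at the bottom interface goes from n = 1.26 toward n = 2.306: a half-wave phase shift.
Exactly one π shift → a net half-wave offset.
So the condition for destructive reflection is 2 n t cos θ_r = m λ.
Snell's law: 1.305 sin 26.3° = 1.26 sin θ_r → sin θ_r = 0.459, cos θ_r = 0.888.
Minimum nonzero at m = 1: t = λ / (2 n cos θ_r) = 568 / (2 × 1.26 × 0.888) = 254 nm.

254 nm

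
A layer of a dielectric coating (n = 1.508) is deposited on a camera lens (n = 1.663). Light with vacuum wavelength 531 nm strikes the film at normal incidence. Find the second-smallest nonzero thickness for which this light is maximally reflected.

At the upper boundary (n = 1.0 to n = 1.508) the reflected ray undergoes a half-wave phase shift.
Bottom surface (1.508 → 1.663): reflection off a higher-index medium gives a half-wave phase shift.
Net: no relative phase inversion (both shifts match).
For maximum reflection here: 2 n t = m λ.
The second-smallest nonzero thickness corresponds to m = 2: t = m λ / (2 n) = 2.00 × 531 / (2 × 1.508) = 352 nm.

352 nm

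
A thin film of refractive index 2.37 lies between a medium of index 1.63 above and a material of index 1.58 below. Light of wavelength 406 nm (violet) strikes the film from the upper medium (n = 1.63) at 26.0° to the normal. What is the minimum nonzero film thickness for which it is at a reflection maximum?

44.9 nm

Top surface (1.63 → 2.37): reflection off a higher-index medium gives a half-wave phase shift.
At the lower boundary (n = 2.37 to n = 1.58) the reflected ray undergoes no phase shift.
The two reflections differ by half a wavelength.
With one net inversion, constructive interference in reflection requires 2 n t cos θ_r = (m + ½) λ.
Snell's law: 1.63 sin 26.0° = 2.37 sin θ_r → sin θ_r = 0.301, cos θ_r = 0.953.
Minimum at m = 0: t = λ / (4 n cos θ_r) = 406 / (4 × 2.37 × 0.953) = 44.9 nm.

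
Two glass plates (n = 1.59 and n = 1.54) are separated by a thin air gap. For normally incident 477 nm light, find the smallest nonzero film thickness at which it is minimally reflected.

239 nm

Ray reflecting at the top interface goes from n = 1.59 toward n = 1.0: no phase shift.
Ray reflecting at the bottom interface goes from n = 1.0 toward n = 1.54: a half-wave phase shift.
Net: one phase inversion between the two reflected rays.
So the condition for destructive reflection is 2 n t = m λ.
Minimum nonzero at m = 1: t = λ / (2 n) = 477 / (2 × 1.0) = 239 nm.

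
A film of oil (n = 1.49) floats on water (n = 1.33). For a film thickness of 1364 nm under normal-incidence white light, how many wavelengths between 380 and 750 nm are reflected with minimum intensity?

Ray reflecting at the top interface goes from n = 1.0 toward n = 1.49: a half-wave phase shift.
At the lower boundary (n = 1.49 to n = 1.33) the reflected ray undergoes no phase shift.
The two reflections differ by half a wavelength.
With one net inversion, destructive interference in reflection requires 2 n t = m λ.
λ = 2 n t / m = 4065 / m nm.
m=5: 813 nm (IR); m=6: 677 nm (visible); m=7: 581 nm (visible); m=8: 508 nm (visible); m=9: 452 nm (visible); m=10: 406 nm (visible); m=11: 370 nm (UV).

5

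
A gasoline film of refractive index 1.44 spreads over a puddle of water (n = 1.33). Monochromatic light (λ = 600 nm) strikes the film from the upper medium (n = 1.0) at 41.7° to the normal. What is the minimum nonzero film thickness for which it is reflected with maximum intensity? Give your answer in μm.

0.117 μm

Top surface (1.0 → 1.44): reflection off a higher-index medium gives a half-wave phase shift.
Bottom surface (1.44 → 1.33): reflection off a lower-index medium gives no phase shift.
Exactly one π shift → a net half-wave offset.
For maximum reflection here: 2 n t cos θ_r = (m + ½) λ.
Snell's law: 1.0 sin 41.7° = 1.44 sin θ_r → sin θ_r = 0.462, cos θ_r = 0.887.
Minimum at m = 0: t = λ / (4 n cos θ_r) = 600 / (4 × 1.44 × 0.887) = 117 nm.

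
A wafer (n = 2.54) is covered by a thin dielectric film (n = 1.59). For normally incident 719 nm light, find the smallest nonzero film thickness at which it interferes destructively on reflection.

113 nm

Ray reflecting at the top interface goes from n = 1.0 toward n = 1.59: a half-wave phase shift.
Bottom surface (1.59 → 2.54): reflection off a higher-index medium gives a half-wave phase shift.
Zero or two π shifts → no net half-wave offset.
For dark reflection here: 2 n t = (m + ½) λ.
Minimum at m = 0: t = λ / (4 n) = 719 / (4 × 1.59) = 113 nm.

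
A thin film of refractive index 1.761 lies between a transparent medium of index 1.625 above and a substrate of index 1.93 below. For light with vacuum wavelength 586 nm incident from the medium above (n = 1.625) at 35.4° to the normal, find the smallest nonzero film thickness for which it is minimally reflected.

98.4 nm

Top surface (1.625 → 1.761): reflection off a higher-index medium gives a half-wave phase shift.
Ray reflecting at the bottom interface goes from n = 1.761 toward n = 1.93: a half-wave phase shift.
The two reflections carry the same phase change, so no net offset.
So the condition for destructive reflection is 2 n t cos θ_r = (m + ½) λ.
Snell's law: 1.625 sin 35.4° = 1.761 sin θ_r → sin θ_r = 0.535, cos θ_r = 0.845.
Minimum at m = 0: t = λ / (4 n cos θ_r) = 586 / (4 × 1.761 × 0.845) = 98.4 nm.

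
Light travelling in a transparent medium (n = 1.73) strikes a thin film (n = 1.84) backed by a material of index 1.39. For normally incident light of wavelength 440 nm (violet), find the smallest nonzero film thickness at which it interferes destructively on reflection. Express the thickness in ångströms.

Ray reflecting at the top interface goes from n = 1.73 toward n = 1.84: a half-wave phase shift.
At the lower boundary (n = 1.84 to n = 1.39) the reflected ray undergoes no phase shift.
The two reflections differ by half a wavelength.
With one net inversion, destructive interference in reflection requires 2 n t = m λ.
Minimum nonzero at m = 1: t = λ / (2 n) = 440 / (2 × 1.84) = 120 nm.

1196 Å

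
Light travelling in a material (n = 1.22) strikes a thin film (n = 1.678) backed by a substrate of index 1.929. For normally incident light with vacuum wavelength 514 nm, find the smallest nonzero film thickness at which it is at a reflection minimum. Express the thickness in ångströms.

At the upper boundary (n = 1.22 to n = 1.678) the reflected ray undergoes a half-wave phase shift.
Bottom surface (1.678 → 1.929): reflection off a higher-index medium gives a half-wave phase shift.
The two reflections carry the same phase change, so no net offset.
For minimum reflection here: 2 n t = (m + ½) λ.
Minimum at m = 0: t = λ / (4 n) = 514 / (4 × 1.678) = 76.6 nm.

766 Å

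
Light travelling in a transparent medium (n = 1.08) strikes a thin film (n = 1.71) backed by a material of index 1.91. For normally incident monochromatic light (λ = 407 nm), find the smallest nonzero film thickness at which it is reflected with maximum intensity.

119 nm

Top surface (1.08 → 1.71): reflection off a higher-index medium gives a half-wave phase shift.
At the lower boundary (n = 1.71 to n = 1.91) the reflected ray undergoes a half-wave phase shift.
The two reflections carry the same phase change, so no net offset.
With no net inversion, constructive interference in reflection requires 2 n t = m λ.
Minimum nonzero at m = 1: t = λ / (2 n) = 407 / (2 × 1.71) = 119 nm.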